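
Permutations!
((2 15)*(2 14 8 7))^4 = ((2 15 14 8 7))^4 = (2 7 8 14 15)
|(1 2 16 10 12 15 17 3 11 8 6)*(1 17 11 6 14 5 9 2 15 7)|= 12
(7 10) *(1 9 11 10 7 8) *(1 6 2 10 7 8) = (1 9 11 7 8 6 2 10) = [0, 9, 10, 3, 4, 5, 2, 8, 6, 11, 1, 7]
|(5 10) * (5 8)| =3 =|(5 10 8)|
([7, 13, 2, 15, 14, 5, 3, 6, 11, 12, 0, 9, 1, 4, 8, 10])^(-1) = [10, 12, 2, 6, 13, 5, 7, 0, 14, 11, 15, 8, 9, 1, 4, 3]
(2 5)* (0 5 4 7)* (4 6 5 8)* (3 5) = [8, 1, 6, 5, 7, 2, 3, 0, 4] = (0 8 4 7)(2 6 3 5)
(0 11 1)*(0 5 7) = (0 11 1 5 7) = [11, 5, 2, 3, 4, 7, 6, 0, 8, 9, 10, 1]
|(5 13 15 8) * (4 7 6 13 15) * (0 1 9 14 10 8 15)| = 28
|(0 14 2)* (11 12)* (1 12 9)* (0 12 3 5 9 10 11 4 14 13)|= 4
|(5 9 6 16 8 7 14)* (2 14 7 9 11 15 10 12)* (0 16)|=35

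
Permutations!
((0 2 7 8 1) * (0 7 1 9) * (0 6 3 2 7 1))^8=(0 7 8 9 6 3 2)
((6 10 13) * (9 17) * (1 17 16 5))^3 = ((1 17 9 16 5)(6 10 13))^3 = (1 16 17 5 9)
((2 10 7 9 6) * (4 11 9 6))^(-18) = ((2 10 7 6)(4 11 9))^(-18) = (11)(2 7)(6 10)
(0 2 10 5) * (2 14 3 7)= (0 14 3 7 2 10 5)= [14, 1, 10, 7, 4, 0, 6, 2, 8, 9, 5, 11, 12, 13, 3]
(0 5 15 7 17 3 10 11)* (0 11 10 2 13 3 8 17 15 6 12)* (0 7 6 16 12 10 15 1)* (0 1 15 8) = (0 5 16 12 7 15 6 10 8 17)(2 13 3) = [5, 1, 13, 2, 4, 16, 10, 15, 17, 9, 8, 11, 7, 3, 14, 6, 12, 0]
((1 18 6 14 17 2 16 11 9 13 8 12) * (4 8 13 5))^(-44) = ((1 18 6 14 17 2 16 11 9 5 4 8 12))^(-44) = (1 9 14 8 16 18 5 17 12 11 6 4 2)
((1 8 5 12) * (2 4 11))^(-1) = (1 12 5 8)(2 11 4) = ((1 8 5 12)(2 4 11))^(-1)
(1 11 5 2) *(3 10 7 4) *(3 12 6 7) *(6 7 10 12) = [0, 11, 1, 12, 6, 2, 10, 4, 8, 9, 3, 5, 7] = (1 11 5 2)(3 12 7 4 6 10)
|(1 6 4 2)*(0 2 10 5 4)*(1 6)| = |(0 2 6)(4 10 5)| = 3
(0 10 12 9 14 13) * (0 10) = [0, 1, 2, 3, 4, 5, 6, 7, 8, 14, 12, 11, 9, 10, 13] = (9 14 13 10 12)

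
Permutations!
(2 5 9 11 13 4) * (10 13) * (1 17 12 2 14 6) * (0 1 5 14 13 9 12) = (0 1 17)(2 14 6 5 12)(4 13)(9 11 10) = [1, 17, 14, 3, 13, 12, 5, 7, 8, 11, 9, 10, 2, 4, 6, 15, 16, 0]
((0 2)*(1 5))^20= (5)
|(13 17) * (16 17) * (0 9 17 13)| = |(0 9 17)(13 16)| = 6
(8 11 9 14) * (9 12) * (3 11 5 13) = (3 11 12 9 14 8 5 13) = [0, 1, 2, 11, 4, 13, 6, 7, 5, 14, 10, 12, 9, 3, 8]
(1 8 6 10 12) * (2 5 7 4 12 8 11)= (1 11 2 5 7 4 12)(6 10 8)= [0, 11, 5, 3, 12, 7, 10, 4, 6, 9, 8, 2, 1]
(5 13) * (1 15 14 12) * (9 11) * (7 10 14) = [0, 15, 2, 3, 4, 13, 6, 10, 8, 11, 14, 9, 1, 5, 12, 7] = (1 15 7 10 14 12)(5 13)(9 11)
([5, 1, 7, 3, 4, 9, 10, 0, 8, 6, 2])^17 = [6, 1, 5, 3, 4, 10, 7, 9, 8, 2, 0]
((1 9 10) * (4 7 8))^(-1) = (1 10 9)(4 8 7) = ((1 9 10)(4 7 8))^(-1)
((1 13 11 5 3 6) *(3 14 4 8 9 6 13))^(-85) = (1 14)(3 4)(5 6)(8 13)(9 11)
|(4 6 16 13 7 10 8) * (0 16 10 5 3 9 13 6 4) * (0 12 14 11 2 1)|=10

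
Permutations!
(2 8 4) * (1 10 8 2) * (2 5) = (1 10 8 4)(2 5) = [0, 10, 5, 3, 1, 2, 6, 7, 4, 9, 8]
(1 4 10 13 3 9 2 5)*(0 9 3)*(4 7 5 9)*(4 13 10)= [13, 7, 9, 3, 4, 1, 6, 5, 8, 2, 10, 11, 12, 0]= (0 13)(1 7 5)(2 9)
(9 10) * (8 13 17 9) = (8 13 17 9 10) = [0, 1, 2, 3, 4, 5, 6, 7, 13, 10, 8, 11, 12, 17, 14, 15, 16, 9]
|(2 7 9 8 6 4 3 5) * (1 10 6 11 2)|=30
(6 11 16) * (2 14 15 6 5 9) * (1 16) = (1 16 5 9 2 14 15 6 11) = [0, 16, 14, 3, 4, 9, 11, 7, 8, 2, 10, 1, 12, 13, 15, 6, 5]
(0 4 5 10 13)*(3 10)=[4, 1, 2, 10, 5, 3, 6, 7, 8, 9, 13, 11, 12, 0]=(0 4 5 3 10 13)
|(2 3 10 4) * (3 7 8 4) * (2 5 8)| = |(2 7)(3 10)(4 5 8)| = 6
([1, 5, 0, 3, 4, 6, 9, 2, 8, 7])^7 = [0, 1, 2, 3, 4, 5, 6, 7, 8, 9]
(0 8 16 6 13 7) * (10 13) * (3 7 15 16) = (0 8 3 7)(6 10 13 15 16) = [8, 1, 2, 7, 4, 5, 10, 0, 3, 9, 13, 11, 12, 15, 14, 16, 6]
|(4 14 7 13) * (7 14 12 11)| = |(14)(4 12 11 7 13)| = 5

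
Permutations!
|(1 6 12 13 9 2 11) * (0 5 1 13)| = 20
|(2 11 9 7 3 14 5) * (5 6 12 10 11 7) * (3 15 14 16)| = |(2 7 15 14 6 12 10 11 9 5)(3 16)| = 10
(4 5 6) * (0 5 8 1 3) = [5, 3, 2, 0, 8, 6, 4, 7, 1] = (0 5 6 4 8 1 3)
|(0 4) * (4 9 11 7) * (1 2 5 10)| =20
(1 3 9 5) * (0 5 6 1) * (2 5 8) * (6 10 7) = (0 8 2 5)(1 3 9 10 7 6) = [8, 3, 5, 9, 4, 0, 1, 6, 2, 10, 7]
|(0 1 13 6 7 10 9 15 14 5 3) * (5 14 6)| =5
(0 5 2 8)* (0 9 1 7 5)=(1 7 5 2 8 9)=[0, 7, 8, 3, 4, 2, 6, 5, 9, 1]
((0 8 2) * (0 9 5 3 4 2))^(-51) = ((0 8)(2 9 5 3 4))^(-51) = (0 8)(2 4 3 5 9)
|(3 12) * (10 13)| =|(3 12)(10 13)| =2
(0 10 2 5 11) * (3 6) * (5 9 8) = (0 10 2 9 8 5 11)(3 6) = [10, 1, 9, 6, 4, 11, 3, 7, 5, 8, 2, 0]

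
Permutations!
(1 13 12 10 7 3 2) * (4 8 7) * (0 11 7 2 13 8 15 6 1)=(0 11 7 3 13 12 10 4 15 6 1 8 2)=[11, 8, 0, 13, 15, 5, 1, 3, 2, 9, 4, 7, 10, 12, 14, 6]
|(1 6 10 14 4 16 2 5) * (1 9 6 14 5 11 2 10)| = 8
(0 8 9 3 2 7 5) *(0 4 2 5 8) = (2 7 8 9 3 5 4) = [0, 1, 7, 5, 2, 4, 6, 8, 9, 3]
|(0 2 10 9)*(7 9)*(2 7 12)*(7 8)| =|(0 8 7 9)(2 10 12)| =12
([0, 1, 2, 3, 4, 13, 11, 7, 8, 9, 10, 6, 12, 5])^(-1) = [0, 1, 2, 3, 4, 13, 11, 7, 8, 9, 10, 6, 12, 5]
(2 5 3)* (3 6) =(2 5 6 3) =[0, 1, 5, 2, 4, 6, 3]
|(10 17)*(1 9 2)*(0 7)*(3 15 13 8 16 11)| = |(0 7)(1 9 2)(3 15 13 8 16 11)(10 17)| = 6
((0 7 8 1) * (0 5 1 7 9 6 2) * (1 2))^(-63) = (0 1)(2 6)(5 9)(7 8)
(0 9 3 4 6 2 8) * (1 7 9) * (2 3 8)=(0 1 7 9 8)(3 4 6)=[1, 7, 2, 4, 6, 5, 3, 9, 0, 8]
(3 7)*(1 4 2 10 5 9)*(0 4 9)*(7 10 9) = (0 4 2 9 1 7 3 10 5) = [4, 7, 9, 10, 2, 0, 6, 3, 8, 1, 5]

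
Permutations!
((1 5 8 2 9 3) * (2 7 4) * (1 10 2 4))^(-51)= (1 5 8 7)(2 9 3 10)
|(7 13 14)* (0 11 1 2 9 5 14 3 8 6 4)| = |(0 11 1 2 9 5 14 7 13 3 8 6 4)| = 13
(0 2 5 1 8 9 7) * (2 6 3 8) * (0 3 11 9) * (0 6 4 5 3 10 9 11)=(11)(0 4 5 1 2 3 8 6)(7 10 9)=[4, 2, 3, 8, 5, 1, 0, 10, 6, 7, 9, 11]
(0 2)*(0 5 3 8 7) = [2, 1, 5, 8, 4, 3, 6, 0, 7] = (0 2 5 3 8 7)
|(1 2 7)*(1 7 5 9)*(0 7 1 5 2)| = 6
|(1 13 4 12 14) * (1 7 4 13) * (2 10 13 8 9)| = 20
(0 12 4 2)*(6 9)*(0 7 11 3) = [12, 1, 7, 0, 2, 5, 9, 11, 8, 6, 10, 3, 4] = (0 12 4 2 7 11 3)(6 9)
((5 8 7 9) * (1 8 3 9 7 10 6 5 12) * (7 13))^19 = (1 6 9 8 5 12 10 3)(7 13)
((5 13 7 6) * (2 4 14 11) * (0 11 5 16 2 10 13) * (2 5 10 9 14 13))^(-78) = ((0 11 9 14 10 2 4 13 7 6 16 5))^(-78) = (0 4)(2 5)(6 14)(7 9)(10 16)(11 13)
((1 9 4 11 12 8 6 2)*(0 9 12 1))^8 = (0 2 6 8 12 1 11 4 9)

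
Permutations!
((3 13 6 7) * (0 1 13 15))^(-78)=(0 15 3 7 6 13 1)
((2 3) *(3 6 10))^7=(2 3 10 6)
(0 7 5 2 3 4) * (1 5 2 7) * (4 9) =(0 1 5 7 2 3 9 4) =[1, 5, 3, 9, 0, 7, 6, 2, 8, 4]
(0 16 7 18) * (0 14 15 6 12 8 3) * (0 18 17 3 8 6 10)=(0 16 7 17 3 18 14 15 10)(6 12)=[16, 1, 2, 18, 4, 5, 12, 17, 8, 9, 0, 11, 6, 13, 15, 10, 7, 3, 14]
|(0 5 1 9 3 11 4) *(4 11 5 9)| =|(11)(0 9 3 5 1 4)| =6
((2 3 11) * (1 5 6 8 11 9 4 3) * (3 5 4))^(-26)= ((1 4 5 6 8 11 2)(3 9))^(-26)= (1 5 8 2 4 6 11)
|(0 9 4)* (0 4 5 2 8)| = |(0 9 5 2 8)| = 5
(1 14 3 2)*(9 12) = (1 14 3 2)(9 12) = [0, 14, 1, 2, 4, 5, 6, 7, 8, 12, 10, 11, 9, 13, 3]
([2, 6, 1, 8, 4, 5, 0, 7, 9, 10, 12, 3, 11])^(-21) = [6, 2, 0, 10, 4, 5, 1, 7, 12, 11, 3, 9, 8]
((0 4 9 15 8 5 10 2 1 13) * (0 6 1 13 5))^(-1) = ((0 4 9 15 8)(1 5 10 2 13 6))^(-1) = (0 8 15 9 4)(1 6 13 2 10 5)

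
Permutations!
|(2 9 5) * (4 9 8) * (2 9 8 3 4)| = |(2 3 4 8)(5 9)| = 4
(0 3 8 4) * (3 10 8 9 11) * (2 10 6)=[6, 1, 10, 9, 0, 5, 2, 7, 4, 11, 8, 3]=(0 6 2 10 8 4)(3 9 11)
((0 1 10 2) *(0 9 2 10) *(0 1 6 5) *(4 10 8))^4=((0 6 5)(2 9)(4 10 8))^4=(0 6 5)(4 10 8)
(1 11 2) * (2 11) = (11)(1 2) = [0, 2, 1, 3, 4, 5, 6, 7, 8, 9, 10, 11]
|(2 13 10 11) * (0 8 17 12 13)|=8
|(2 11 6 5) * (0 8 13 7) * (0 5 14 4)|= 10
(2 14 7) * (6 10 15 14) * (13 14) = (2 6 10 15 13 14 7) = [0, 1, 6, 3, 4, 5, 10, 2, 8, 9, 15, 11, 12, 14, 7, 13]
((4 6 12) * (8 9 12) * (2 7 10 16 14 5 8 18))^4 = (2 14 12)(4 7 5)(6 10 8)(9 18 16)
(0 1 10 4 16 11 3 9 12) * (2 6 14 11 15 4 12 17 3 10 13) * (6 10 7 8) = (0 1 13 2 10 12)(3 9 17)(4 16 15)(6 14 11 7 8) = [1, 13, 10, 9, 16, 5, 14, 8, 6, 17, 12, 7, 0, 2, 11, 4, 15, 3]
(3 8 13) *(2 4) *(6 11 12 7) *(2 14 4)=(3 8 13)(4 14)(6 11 12 7)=[0, 1, 2, 8, 14, 5, 11, 6, 13, 9, 10, 12, 7, 3, 4]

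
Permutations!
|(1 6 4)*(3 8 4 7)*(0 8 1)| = |(0 8 4)(1 6 7 3)| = 12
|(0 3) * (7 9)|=2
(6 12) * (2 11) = (2 11)(6 12) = [0, 1, 11, 3, 4, 5, 12, 7, 8, 9, 10, 2, 6]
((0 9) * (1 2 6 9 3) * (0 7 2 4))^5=(0 3 1 4)(2 6 9 7)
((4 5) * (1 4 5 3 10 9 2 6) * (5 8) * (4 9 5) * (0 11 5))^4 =(0 4 11 3 5 10 8)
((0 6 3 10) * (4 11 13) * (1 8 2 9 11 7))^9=((0 6 3 10)(1 8 2 9 11 13 4 7))^9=(0 6 3 10)(1 8 2 9 11 13 4 7)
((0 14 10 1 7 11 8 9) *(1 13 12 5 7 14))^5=(0 12 9 13 8 10 11 14 7 1 5)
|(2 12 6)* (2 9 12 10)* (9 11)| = |(2 10)(6 11 9 12)| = 4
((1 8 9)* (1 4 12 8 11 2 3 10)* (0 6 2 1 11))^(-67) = (0 3 1 2 11 6 10)(4 12 8 9)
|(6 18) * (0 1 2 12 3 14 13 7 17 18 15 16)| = |(0 1 2 12 3 14 13 7 17 18 6 15 16)| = 13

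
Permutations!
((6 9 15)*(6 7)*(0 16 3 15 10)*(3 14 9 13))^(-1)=(0 10 9 14 16)(3 13 6 7 15)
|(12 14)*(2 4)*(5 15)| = |(2 4)(5 15)(12 14)| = 2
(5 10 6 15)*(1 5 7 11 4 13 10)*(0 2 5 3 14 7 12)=(0 2 5 1 3 14 7 11 4 13 10 6 15 12)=[2, 3, 5, 14, 13, 1, 15, 11, 8, 9, 6, 4, 0, 10, 7, 12]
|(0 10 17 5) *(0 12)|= |(0 10 17 5 12)|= 5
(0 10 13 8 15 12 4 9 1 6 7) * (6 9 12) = (0 10 13 8 15 6 7)(1 9)(4 12) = [10, 9, 2, 3, 12, 5, 7, 0, 15, 1, 13, 11, 4, 8, 14, 6]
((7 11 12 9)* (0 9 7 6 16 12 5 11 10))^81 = ((0 9 6 16 12 7 10)(5 11))^81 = (0 12 9 7 6 10 16)(5 11)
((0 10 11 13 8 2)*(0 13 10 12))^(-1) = (0 12)(2 8 13)(10 11)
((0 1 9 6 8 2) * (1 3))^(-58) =(0 8 9 3 2 6 1)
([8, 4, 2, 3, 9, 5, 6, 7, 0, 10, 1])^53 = (0 8)(1 4 9 10)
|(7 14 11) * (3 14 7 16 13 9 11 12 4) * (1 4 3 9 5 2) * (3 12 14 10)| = 8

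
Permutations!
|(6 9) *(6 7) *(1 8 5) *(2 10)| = |(1 8 5)(2 10)(6 9 7)| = 6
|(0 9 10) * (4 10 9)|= 3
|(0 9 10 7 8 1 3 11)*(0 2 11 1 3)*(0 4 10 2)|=12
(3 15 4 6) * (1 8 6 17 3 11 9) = (1 8 6 11 9)(3 15 4 17) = [0, 8, 2, 15, 17, 5, 11, 7, 6, 1, 10, 9, 12, 13, 14, 4, 16, 3]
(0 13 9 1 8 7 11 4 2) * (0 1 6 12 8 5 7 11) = [13, 5, 1, 3, 2, 7, 12, 0, 11, 6, 10, 4, 8, 9] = (0 13 9 6 12 8 11 4 2 1 5 7)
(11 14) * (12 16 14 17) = (11 17 12 16 14) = [0, 1, 2, 3, 4, 5, 6, 7, 8, 9, 10, 17, 16, 13, 11, 15, 14, 12]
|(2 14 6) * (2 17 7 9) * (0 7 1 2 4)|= |(0 7 9 4)(1 2 14 6 17)|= 20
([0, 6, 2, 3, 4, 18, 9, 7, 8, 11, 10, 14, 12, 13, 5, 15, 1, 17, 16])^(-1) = [0, 16, 2, 3, 4, 14, 1, 7, 8, 6, 10, 9, 12, 13, 11, 15, 18, 17, 5]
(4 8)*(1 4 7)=(1 4 8 7)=[0, 4, 2, 3, 8, 5, 6, 1, 7]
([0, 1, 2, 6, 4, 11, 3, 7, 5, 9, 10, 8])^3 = (11)(3 6)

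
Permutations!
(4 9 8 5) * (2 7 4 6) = [0, 1, 7, 3, 9, 6, 2, 4, 5, 8] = (2 7 4 9 8 5 6)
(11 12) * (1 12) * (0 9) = (0 9)(1 12 11) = [9, 12, 2, 3, 4, 5, 6, 7, 8, 0, 10, 1, 11]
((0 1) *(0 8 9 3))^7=(0 8 3 1 9)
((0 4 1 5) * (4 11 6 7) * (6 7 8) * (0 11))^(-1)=(1 4 7 11 5)(6 8)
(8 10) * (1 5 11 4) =(1 5 11 4)(8 10) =[0, 5, 2, 3, 1, 11, 6, 7, 10, 9, 8, 4]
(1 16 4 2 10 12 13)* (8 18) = (1 16 4 2 10 12 13)(8 18) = [0, 16, 10, 3, 2, 5, 6, 7, 18, 9, 12, 11, 13, 1, 14, 15, 4, 17, 8]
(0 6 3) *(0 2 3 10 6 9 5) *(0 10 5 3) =(0 9 3 2)(5 10 6) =[9, 1, 0, 2, 4, 10, 5, 7, 8, 3, 6]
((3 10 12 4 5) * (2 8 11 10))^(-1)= (2 3 5 4 12 10 11 8)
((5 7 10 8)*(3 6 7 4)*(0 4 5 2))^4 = (0 7)(2 6)(3 8)(4 10) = ((0 4 3 6 7 10 8 2))^4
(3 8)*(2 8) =[0, 1, 8, 2, 4, 5, 6, 7, 3] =(2 8 3)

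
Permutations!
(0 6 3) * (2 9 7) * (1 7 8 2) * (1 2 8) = (0 6 3)(1 7 2 9) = [6, 7, 9, 0, 4, 5, 3, 2, 8, 1]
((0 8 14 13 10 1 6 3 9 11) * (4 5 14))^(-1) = ((0 8 4 5 14 13 10 1 6 3 9 11))^(-1) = (0 11 9 3 6 1 10 13 14 5 4 8)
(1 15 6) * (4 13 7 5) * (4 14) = (1 15 6)(4 13 7 5 14) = [0, 15, 2, 3, 13, 14, 1, 5, 8, 9, 10, 11, 12, 7, 4, 6]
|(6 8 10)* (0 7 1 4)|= |(0 7 1 4)(6 8 10)|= 12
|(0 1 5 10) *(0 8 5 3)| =|(0 1 3)(5 10 8)| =3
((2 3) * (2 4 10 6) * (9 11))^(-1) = (2 6 10 4 3)(9 11)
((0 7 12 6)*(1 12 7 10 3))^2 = (0 3 12)(1 6 10)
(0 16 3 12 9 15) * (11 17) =[16, 1, 2, 12, 4, 5, 6, 7, 8, 15, 10, 17, 9, 13, 14, 0, 3, 11] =(0 16 3 12 9 15)(11 17)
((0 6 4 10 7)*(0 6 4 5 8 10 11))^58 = ((0 4 11)(5 8 10 7 6))^58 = (0 4 11)(5 7 8 6 10)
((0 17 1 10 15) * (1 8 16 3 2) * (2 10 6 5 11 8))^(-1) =(0 15 10 3 16 8 11 5 6 1 2 17)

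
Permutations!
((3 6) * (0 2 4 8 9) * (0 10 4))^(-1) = ((0 2)(3 6)(4 8 9 10))^(-1) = (0 2)(3 6)(4 10 9 8)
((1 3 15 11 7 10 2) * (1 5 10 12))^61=(1 3 15 11 7 12)(2 5 10)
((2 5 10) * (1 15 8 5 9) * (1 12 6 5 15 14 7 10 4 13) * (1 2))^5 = ((1 14 7 10)(2 9 12 6 5 4 13)(8 15))^5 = (1 14 7 10)(2 4 6 9 13 5 12)(8 15)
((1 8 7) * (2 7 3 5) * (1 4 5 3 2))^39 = (1 7)(2 5)(4 8)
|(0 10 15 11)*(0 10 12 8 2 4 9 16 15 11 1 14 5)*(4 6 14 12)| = 12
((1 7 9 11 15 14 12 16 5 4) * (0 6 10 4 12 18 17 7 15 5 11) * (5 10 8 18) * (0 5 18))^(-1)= ((0 6 8)(1 15 14 18 17 7 9 5 12 16 11 10 4))^(-1)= (0 8 6)(1 4 10 11 16 12 5 9 7 17 18 14 15)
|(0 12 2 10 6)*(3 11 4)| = 15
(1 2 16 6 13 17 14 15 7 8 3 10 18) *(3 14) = [0, 2, 16, 10, 4, 5, 13, 8, 14, 9, 18, 11, 12, 17, 15, 7, 6, 3, 1] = (1 2 16 6 13 17 3 10 18)(7 8 14 15)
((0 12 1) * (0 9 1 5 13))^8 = ((0 12 5 13)(1 9))^8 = (13)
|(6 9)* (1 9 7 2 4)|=6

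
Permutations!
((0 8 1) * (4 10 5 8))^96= ((0 4 10 5 8 1))^96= (10)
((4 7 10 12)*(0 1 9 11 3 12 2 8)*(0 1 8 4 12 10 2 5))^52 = ((12)(0 8 1 9 11 3 10 5)(2 4 7))^52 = (12)(0 11)(1 10)(2 4 7)(3 8)(5 9)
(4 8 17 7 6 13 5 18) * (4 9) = (4 8 17 7 6 13 5 18 9) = [0, 1, 2, 3, 8, 18, 13, 6, 17, 4, 10, 11, 12, 5, 14, 15, 16, 7, 9]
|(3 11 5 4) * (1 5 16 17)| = 7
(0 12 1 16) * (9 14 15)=(0 12 1 16)(9 14 15)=[12, 16, 2, 3, 4, 5, 6, 7, 8, 14, 10, 11, 1, 13, 15, 9, 0]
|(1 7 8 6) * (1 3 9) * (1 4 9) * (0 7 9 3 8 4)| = |(0 7 4 3 1 9)(6 8)| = 6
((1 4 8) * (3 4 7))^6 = (1 7 3 4 8)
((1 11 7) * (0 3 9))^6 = (11)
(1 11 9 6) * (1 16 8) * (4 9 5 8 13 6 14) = (1 11 5 8)(4 9 14)(6 16 13) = [0, 11, 2, 3, 9, 8, 16, 7, 1, 14, 10, 5, 12, 6, 4, 15, 13]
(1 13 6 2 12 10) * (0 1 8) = [1, 13, 12, 3, 4, 5, 2, 7, 0, 9, 8, 11, 10, 6] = (0 1 13 6 2 12 10 8)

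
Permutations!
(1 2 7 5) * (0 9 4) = (0 9 4)(1 2 7 5) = [9, 2, 7, 3, 0, 1, 6, 5, 8, 4]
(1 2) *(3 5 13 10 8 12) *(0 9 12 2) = [9, 0, 1, 5, 4, 13, 6, 7, 2, 12, 8, 11, 3, 10] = (0 9 12 3 5 13 10 8 2 1)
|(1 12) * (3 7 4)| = |(1 12)(3 7 4)| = 6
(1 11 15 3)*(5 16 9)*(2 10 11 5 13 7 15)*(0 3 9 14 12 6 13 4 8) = (0 3 1 5 16 14 12 6 13 7 15 9 4 8)(2 10 11) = [3, 5, 10, 1, 8, 16, 13, 15, 0, 4, 11, 2, 6, 7, 12, 9, 14]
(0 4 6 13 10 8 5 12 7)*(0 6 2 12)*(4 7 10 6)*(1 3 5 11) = (0 7 4 2 12 10 8 11 1 3 5)(6 13) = [7, 3, 12, 5, 2, 0, 13, 4, 11, 9, 8, 1, 10, 6]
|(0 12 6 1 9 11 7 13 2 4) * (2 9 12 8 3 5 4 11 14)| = 30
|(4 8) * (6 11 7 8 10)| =|(4 10 6 11 7 8)| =6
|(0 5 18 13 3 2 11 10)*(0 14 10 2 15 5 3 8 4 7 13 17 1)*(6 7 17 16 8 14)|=|(0 3 15 5 18 16 8 4 17 1)(2 11)(6 7 13 14 10)|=10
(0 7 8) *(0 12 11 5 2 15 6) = (0 7 8 12 11 5 2 15 6) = [7, 1, 15, 3, 4, 2, 0, 8, 12, 9, 10, 5, 11, 13, 14, 6]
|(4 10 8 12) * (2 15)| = 4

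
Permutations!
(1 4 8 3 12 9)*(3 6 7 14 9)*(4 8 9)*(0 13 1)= (0 13 1 8 6 7 14 4 9)(3 12)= [13, 8, 2, 12, 9, 5, 7, 14, 6, 0, 10, 11, 3, 1, 4]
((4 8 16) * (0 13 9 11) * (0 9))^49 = (0 13)(4 8 16)(9 11)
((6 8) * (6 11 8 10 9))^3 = ((6 10 9)(8 11))^3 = (8 11)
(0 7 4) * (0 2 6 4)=[7, 1, 6, 3, 2, 5, 4, 0]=(0 7)(2 6 4)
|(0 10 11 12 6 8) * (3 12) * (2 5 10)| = 9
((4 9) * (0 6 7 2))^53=((0 6 7 2)(4 9))^53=(0 6 7 2)(4 9)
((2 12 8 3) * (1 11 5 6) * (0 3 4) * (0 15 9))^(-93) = ((0 3 2 12 8 4 15 9)(1 11 5 6))^(-93) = (0 12 15 3 8 9 2 4)(1 6 5 11)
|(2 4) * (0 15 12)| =|(0 15 12)(2 4)| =6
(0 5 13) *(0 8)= (0 5 13 8)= [5, 1, 2, 3, 4, 13, 6, 7, 0, 9, 10, 11, 12, 8]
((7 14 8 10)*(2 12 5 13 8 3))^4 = (2 8 3 13 14 5 7 12 10) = ((2 12 5 13 8 10 7 14 3))^4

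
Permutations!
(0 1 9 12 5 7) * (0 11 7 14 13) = (0 1 9 12 5 14 13)(7 11) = [1, 9, 2, 3, 4, 14, 6, 11, 8, 12, 10, 7, 5, 0, 13]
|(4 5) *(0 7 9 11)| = 4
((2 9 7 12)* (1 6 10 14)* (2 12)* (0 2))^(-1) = (0 7 9 2)(1 14 10 6)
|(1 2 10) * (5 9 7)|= 3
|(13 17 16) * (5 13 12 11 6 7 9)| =|(5 13 17 16 12 11 6 7 9)| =9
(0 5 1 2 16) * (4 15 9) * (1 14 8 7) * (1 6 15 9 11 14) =[5, 2, 16, 3, 9, 1, 15, 6, 7, 4, 10, 14, 12, 13, 8, 11, 0] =(0 5 1 2 16)(4 9)(6 15 11 14 8 7)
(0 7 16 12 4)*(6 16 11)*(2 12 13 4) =(0 7 11 6 16 13 4)(2 12) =[7, 1, 12, 3, 0, 5, 16, 11, 8, 9, 10, 6, 2, 4, 14, 15, 13]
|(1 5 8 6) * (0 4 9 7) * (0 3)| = 20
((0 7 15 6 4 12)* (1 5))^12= ((0 7 15 6 4 12)(1 5))^12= (15)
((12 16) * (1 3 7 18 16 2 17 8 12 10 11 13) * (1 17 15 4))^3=(1 18 11 8 15 3 16 13 12 4 7 10 17 2)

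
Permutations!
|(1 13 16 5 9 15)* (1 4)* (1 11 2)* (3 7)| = 18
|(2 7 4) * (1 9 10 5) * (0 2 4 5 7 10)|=7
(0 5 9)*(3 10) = (0 5 9)(3 10) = [5, 1, 2, 10, 4, 9, 6, 7, 8, 0, 3]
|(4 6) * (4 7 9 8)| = 5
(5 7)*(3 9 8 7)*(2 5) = (2 5 3 9 8 7) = [0, 1, 5, 9, 4, 3, 6, 2, 7, 8]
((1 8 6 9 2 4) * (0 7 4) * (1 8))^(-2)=((0 7 4 8 6 9 2))^(-2)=(0 9 8 7 2 6 4)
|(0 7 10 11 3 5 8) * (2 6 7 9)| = 10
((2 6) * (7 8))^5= ((2 6)(7 8))^5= (2 6)(7 8)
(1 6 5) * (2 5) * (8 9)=(1 6 2 5)(8 9)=[0, 6, 5, 3, 4, 1, 2, 7, 9, 8]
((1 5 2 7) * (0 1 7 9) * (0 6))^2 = (0 5 9)(1 2 6)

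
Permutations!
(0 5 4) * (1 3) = (0 5 4)(1 3) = [5, 3, 2, 1, 0, 4]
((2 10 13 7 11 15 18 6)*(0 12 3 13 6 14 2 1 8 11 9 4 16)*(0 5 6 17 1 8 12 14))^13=((0 14 2 10 17 1 12 3 13 7 9 4 16 5 6 8 11 15 18))^13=(0 5 3 14 6 13 2 8 7 10 11 9 17 15 4 1 18 16 12)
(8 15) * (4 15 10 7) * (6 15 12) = [0, 1, 2, 3, 12, 5, 15, 4, 10, 9, 7, 11, 6, 13, 14, 8] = (4 12 6 15 8 10 7)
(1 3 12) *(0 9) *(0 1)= (0 9 1 3 12)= [9, 3, 2, 12, 4, 5, 6, 7, 8, 1, 10, 11, 0]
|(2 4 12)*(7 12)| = 4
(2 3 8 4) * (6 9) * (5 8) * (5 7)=(2 3 7 5 8 4)(6 9)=[0, 1, 3, 7, 2, 8, 9, 5, 4, 6]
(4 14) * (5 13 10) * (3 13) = (3 13 10 5)(4 14) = [0, 1, 2, 13, 14, 3, 6, 7, 8, 9, 5, 11, 12, 10, 4]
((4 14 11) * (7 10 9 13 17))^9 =(7 17 13 9 10)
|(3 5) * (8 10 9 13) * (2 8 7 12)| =|(2 8 10 9 13 7 12)(3 5)| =14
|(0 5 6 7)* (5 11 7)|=6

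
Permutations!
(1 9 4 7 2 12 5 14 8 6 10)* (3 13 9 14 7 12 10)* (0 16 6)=(0 16 6 3 13 9 4 12 5 7 2 10 1 14 8)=[16, 14, 10, 13, 12, 7, 3, 2, 0, 4, 1, 11, 5, 9, 8, 15, 6]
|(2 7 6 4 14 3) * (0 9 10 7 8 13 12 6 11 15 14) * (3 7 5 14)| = 15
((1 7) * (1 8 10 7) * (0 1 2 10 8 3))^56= ((0 1 2 10 7 3))^56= (0 2 7)(1 10 3)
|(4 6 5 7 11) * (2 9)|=|(2 9)(4 6 5 7 11)|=10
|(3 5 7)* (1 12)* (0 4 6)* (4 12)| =|(0 12 1 4 6)(3 5 7)| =15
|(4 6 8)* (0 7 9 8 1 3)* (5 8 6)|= |(0 7 9 6 1 3)(4 5 8)|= 6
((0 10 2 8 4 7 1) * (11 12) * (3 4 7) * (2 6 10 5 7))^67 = (0 1 7 5)(2 8)(3 4)(6 10)(11 12)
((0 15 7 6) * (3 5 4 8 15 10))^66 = ((0 10 3 5 4 8 15 7 6))^66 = (0 5 15)(3 8 6)(4 7 10)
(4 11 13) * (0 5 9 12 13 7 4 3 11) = (0 5 9 12 13 3 11 7 4) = [5, 1, 2, 11, 0, 9, 6, 4, 8, 12, 10, 7, 13, 3]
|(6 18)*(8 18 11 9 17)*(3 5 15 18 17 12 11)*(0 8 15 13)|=9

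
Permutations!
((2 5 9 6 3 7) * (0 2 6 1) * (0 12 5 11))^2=(0 11 2)(1 5)(3 6 7)(9 12)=((0 2 11)(1 12 5 9)(3 7 6))^2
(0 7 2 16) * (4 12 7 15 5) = (0 15 5 4 12 7 2 16) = [15, 1, 16, 3, 12, 4, 6, 2, 8, 9, 10, 11, 7, 13, 14, 5, 0]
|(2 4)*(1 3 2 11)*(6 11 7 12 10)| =|(1 3 2 4 7 12 10 6 11)| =9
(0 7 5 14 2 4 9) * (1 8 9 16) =(0 7 5 14 2 4 16 1 8 9) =[7, 8, 4, 3, 16, 14, 6, 5, 9, 0, 10, 11, 12, 13, 2, 15, 1]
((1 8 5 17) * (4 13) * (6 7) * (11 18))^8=(18)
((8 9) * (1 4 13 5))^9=(1 4 13 5)(8 9)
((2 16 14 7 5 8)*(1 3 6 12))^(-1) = ((1 3 6 12)(2 16 14 7 5 8))^(-1) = (1 12 6 3)(2 8 5 7 14 16)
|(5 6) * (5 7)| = 3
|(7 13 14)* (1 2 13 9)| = 6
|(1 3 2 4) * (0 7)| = |(0 7)(1 3 2 4)| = 4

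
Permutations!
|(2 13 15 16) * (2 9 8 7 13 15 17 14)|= |(2 15 16 9 8 7 13 17 14)|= 9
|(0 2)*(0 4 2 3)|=2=|(0 3)(2 4)|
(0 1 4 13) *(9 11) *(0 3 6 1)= (1 4 13 3 6)(9 11)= [0, 4, 2, 6, 13, 5, 1, 7, 8, 11, 10, 9, 12, 3]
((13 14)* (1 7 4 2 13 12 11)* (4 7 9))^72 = ((1 9 4 2 13 14 12 11))^72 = (14)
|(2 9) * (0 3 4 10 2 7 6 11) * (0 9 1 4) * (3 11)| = 12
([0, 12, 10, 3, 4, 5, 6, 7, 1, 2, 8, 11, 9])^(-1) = (1 8 10 2 9 12)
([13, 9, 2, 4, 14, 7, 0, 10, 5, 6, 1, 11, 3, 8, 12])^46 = (0 13 8 5 7 10 1 9 6)(3 14)(4 12)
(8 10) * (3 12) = (3 12)(8 10) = [0, 1, 2, 12, 4, 5, 6, 7, 10, 9, 8, 11, 3]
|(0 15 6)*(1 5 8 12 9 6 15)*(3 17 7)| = 21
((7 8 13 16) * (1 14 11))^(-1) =((1 14 11)(7 8 13 16))^(-1) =(1 11 14)(7 16 13 8)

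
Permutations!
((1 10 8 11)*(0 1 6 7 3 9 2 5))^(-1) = (0 5 2 9 3 7 6 11 8 10 1)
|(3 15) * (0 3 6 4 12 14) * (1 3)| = 8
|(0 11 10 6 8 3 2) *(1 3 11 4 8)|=|(0 4 8 11 10 6 1 3 2)|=9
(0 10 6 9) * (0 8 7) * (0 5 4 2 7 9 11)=(0 10 6 11)(2 7 5 4)(8 9)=[10, 1, 7, 3, 2, 4, 11, 5, 9, 8, 6, 0]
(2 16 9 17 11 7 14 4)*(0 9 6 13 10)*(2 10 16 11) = [9, 1, 11, 3, 10, 5, 13, 14, 8, 17, 0, 7, 12, 16, 4, 15, 6, 2] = (0 9 17 2 11 7 14 4 10)(6 13 16)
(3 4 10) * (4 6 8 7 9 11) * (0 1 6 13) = (0 1 6 8 7 9 11 4 10 3 13) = [1, 6, 2, 13, 10, 5, 8, 9, 7, 11, 3, 4, 12, 0]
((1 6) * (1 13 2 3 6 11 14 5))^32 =(14)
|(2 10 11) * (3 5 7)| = 3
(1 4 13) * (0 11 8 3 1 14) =(0 11 8 3 1 4 13 14) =[11, 4, 2, 1, 13, 5, 6, 7, 3, 9, 10, 8, 12, 14, 0]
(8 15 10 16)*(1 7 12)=(1 7 12)(8 15 10 16)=[0, 7, 2, 3, 4, 5, 6, 12, 15, 9, 16, 11, 1, 13, 14, 10, 8]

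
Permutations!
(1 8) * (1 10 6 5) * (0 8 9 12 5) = (0 8 10 6)(1 9 12 5) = [8, 9, 2, 3, 4, 1, 0, 7, 10, 12, 6, 11, 5]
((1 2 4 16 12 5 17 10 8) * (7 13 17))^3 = ((1 2 4 16 12 5 7 13 17 10 8))^3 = (1 16 7 10 2 12 13 8 4 5 17)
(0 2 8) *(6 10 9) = (0 2 8)(6 10 9) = [2, 1, 8, 3, 4, 5, 10, 7, 0, 6, 9]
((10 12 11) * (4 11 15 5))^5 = (4 5 15 12 10 11) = ((4 11 10 12 15 5))^5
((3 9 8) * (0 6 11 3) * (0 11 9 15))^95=(0 11 6 3 9 15 8)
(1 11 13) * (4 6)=(1 11 13)(4 6)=[0, 11, 2, 3, 6, 5, 4, 7, 8, 9, 10, 13, 12, 1]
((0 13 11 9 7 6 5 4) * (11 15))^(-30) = ((0 13 15 11 9 7 6 5 4))^(-30) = (0 6 11)(4 7 15)(5 9 13)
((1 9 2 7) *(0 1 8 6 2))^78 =(9)(2 8)(6 7)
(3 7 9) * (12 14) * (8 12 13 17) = (3 7 9)(8 12 14 13 17) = [0, 1, 2, 7, 4, 5, 6, 9, 12, 3, 10, 11, 14, 17, 13, 15, 16, 8]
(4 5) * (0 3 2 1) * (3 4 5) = [4, 0, 1, 2, 3, 5] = (5)(0 4 3 2 1)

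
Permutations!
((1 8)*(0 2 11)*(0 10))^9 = (0 2 11 10)(1 8)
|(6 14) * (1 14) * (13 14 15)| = 5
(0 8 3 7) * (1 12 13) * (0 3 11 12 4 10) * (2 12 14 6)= [8, 4, 12, 7, 10, 5, 2, 3, 11, 9, 0, 14, 13, 1, 6]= (0 8 11 14 6 2 12 13 1 4 10)(3 7)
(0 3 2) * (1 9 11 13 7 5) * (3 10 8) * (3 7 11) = (0 10 8 7 5 1 9 3 2)(11 13) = [10, 9, 0, 2, 4, 1, 6, 5, 7, 3, 8, 13, 12, 11]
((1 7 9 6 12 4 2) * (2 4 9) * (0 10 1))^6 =(12)(0 10 1 7 2)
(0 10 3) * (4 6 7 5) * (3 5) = (0 10 5 4 6 7 3) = [10, 1, 2, 0, 6, 4, 7, 3, 8, 9, 5]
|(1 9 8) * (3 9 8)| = |(1 8)(3 9)| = 2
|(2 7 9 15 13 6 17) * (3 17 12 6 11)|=|(2 7 9 15 13 11 3 17)(6 12)|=8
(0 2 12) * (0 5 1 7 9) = (0 2 12 5 1 7 9) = [2, 7, 12, 3, 4, 1, 6, 9, 8, 0, 10, 11, 5]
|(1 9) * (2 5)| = 2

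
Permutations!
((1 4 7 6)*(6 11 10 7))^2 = ((1 4 6)(7 11 10))^2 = (1 6 4)(7 10 11)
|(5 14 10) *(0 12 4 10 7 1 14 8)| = 6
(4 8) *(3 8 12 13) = [0, 1, 2, 8, 12, 5, 6, 7, 4, 9, 10, 11, 13, 3] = (3 8 4 12 13)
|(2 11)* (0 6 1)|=|(0 6 1)(2 11)|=6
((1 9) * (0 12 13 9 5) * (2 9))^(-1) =(0 5 1 9 2 13 12)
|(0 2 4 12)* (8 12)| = 5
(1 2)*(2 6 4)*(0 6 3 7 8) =[6, 3, 1, 7, 2, 5, 4, 8, 0] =(0 6 4 2 1 3 7 8)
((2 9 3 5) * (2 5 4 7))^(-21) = (2 7 4 3 9)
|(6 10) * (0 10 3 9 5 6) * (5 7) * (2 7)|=6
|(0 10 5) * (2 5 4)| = |(0 10 4 2 5)| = 5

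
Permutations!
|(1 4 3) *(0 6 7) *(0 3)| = 6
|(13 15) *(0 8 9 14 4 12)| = |(0 8 9 14 4 12)(13 15)| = 6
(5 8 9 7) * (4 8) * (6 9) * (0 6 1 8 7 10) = (0 6 9 10)(1 8)(4 7 5) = [6, 8, 2, 3, 7, 4, 9, 5, 1, 10, 0]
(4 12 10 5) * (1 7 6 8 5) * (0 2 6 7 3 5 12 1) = [2, 3, 6, 5, 1, 4, 8, 7, 12, 9, 0, 11, 10] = (0 2 6 8 12 10)(1 3 5 4)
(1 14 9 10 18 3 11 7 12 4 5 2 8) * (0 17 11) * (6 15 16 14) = (0 17 11 7 12 4 5 2 8 1 6 15 16 14 9 10 18 3) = [17, 6, 8, 0, 5, 2, 15, 12, 1, 10, 18, 7, 4, 13, 9, 16, 14, 11, 3]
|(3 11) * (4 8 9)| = 6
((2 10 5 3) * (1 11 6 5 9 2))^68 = (1 5 11 3 6)(2 9 10)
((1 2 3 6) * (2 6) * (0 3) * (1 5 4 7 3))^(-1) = ((0 1 6 5 4 7 3 2))^(-1) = (0 2 3 7 4 5 6 1)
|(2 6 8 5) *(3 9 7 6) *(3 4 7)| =6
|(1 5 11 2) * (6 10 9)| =12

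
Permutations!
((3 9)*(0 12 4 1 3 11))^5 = (0 9 1 12 11 3 4)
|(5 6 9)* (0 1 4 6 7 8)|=|(0 1 4 6 9 5 7 8)|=8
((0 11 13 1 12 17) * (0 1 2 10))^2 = (0 13 10 11 2)(1 17 12) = ((0 11 13 2 10)(1 12 17))^2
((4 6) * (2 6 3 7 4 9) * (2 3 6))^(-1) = ((3 7 4 6 9))^(-1) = (3 9 6 4 7)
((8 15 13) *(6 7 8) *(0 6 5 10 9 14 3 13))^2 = (0 7 15 6 8)(3 5 9)(10 14 13)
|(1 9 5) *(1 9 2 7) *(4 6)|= |(1 2 7)(4 6)(5 9)|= 6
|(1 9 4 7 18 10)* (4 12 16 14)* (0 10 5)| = |(0 10 1 9 12 16 14 4 7 18 5)| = 11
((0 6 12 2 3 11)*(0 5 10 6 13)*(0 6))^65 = ((0 13 6 12 2 3 11 5 10))^65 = (0 6 2 11 10 13 12 3 5)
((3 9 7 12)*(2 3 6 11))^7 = ((2 3 9 7 12 6 11))^7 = (12)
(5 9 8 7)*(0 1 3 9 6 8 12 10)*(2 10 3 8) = [1, 8, 10, 9, 4, 6, 2, 5, 7, 12, 0, 11, 3] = (0 1 8 7 5 6 2 10)(3 9 12)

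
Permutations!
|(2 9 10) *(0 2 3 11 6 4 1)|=9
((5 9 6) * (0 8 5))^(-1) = ((0 8 5 9 6))^(-1) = (0 6 9 5 8)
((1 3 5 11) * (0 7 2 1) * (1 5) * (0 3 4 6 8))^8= (0 6 1 11 2)(3 5 7 8 4)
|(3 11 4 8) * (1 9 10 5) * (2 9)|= |(1 2 9 10 5)(3 11 4 8)|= 20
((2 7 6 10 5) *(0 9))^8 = ((0 9)(2 7 6 10 5))^8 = (2 10 7 5 6)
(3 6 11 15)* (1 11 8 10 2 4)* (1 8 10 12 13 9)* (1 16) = [0, 11, 4, 6, 8, 5, 10, 7, 12, 16, 2, 15, 13, 9, 14, 3, 1] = (1 11 15 3 6 10 2 4 8 12 13 9 16)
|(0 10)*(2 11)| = |(0 10)(2 11)| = 2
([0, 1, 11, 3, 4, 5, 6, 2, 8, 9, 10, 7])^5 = (2 7 11)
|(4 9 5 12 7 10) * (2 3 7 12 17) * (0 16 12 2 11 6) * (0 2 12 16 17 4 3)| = 15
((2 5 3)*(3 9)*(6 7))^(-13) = ((2 5 9 3)(6 7))^(-13) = (2 3 9 5)(6 7)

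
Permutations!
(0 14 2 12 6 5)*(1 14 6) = (0 6 5)(1 14 2 12) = [6, 14, 12, 3, 4, 0, 5, 7, 8, 9, 10, 11, 1, 13, 2]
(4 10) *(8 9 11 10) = (4 8 9 11 10) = [0, 1, 2, 3, 8, 5, 6, 7, 9, 11, 4, 10]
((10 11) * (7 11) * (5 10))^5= (5 10 7 11)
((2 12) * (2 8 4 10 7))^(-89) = (2 12 8 4 10 7)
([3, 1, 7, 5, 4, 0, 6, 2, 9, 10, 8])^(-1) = (0 5 3)(2 7)(8 10 9)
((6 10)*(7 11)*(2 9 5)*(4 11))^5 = (2 5 9)(4 7 11)(6 10)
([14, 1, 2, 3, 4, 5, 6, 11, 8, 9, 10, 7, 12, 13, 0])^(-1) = [14, 1, 2, 3, 4, 5, 6, 11, 8, 9, 10, 7, 12, 13, 0]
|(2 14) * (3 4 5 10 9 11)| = 6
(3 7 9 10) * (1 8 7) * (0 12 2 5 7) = (0 12 2 5 7 9 10 3 1 8) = [12, 8, 5, 1, 4, 7, 6, 9, 0, 10, 3, 11, 2]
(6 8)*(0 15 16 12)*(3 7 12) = (0 15 16 3 7 12)(6 8) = [15, 1, 2, 7, 4, 5, 8, 12, 6, 9, 10, 11, 0, 13, 14, 16, 3]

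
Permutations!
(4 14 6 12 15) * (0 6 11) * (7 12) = (0 6 7 12 15 4 14 11) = [6, 1, 2, 3, 14, 5, 7, 12, 8, 9, 10, 0, 15, 13, 11, 4]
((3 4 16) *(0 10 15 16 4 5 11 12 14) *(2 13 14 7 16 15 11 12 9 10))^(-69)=(0 14 13 2)(3 5 12 7 16)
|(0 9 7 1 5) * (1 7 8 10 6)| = 7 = |(0 9 8 10 6 1 5)|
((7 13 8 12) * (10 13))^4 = (7 12 8 13 10)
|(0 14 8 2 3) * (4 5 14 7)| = 8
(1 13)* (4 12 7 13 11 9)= (1 11 9 4 12 7 13)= [0, 11, 2, 3, 12, 5, 6, 13, 8, 4, 10, 9, 7, 1]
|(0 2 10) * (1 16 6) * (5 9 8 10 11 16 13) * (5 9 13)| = 11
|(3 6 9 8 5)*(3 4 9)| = 4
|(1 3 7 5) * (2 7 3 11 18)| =6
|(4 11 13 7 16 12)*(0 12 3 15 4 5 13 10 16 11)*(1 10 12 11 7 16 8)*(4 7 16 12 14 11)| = 12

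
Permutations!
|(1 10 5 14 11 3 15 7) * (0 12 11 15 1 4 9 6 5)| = 42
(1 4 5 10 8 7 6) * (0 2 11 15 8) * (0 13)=(0 2 11 15 8 7 6 1 4 5 10 13)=[2, 4, 11, 3, 5, 10, 1, 6, 7, 9, 13, 15, 12, 0, 14, 8]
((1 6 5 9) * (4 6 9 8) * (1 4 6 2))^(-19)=(1 9 4 2)(5 6 8)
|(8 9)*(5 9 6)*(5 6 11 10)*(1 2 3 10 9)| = 15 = |(1 2 3 10 5)(8 11 9)|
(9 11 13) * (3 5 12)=(3 5 12)(9 11 13)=[0, 1, 2, 5, 4, 12, 6, 7, 8, 11, 10, 13, 3, 9]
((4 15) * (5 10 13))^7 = (4 15)(5 10 13) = ((4 15)(5 10 13))^7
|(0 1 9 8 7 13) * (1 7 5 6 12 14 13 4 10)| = 12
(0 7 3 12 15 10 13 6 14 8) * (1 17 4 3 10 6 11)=(0 7 10 13 11 1 17 4 3 12 15 6 14 8)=[7, 17, 2, 12, 3, 5, 14, 10, 0, 9, 13, 1, 15, 11, 8, 6, 16, 4]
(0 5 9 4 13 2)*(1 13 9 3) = (0 5 3 1 13 2)(4 9) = [5, 13, 0, 1, 9, 3, 6, 7, 8, 4, 10, 11, 12, 2]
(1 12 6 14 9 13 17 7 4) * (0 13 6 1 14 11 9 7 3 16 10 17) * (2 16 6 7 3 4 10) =[13, 12, 16, 6, 14, 5, 11, 10, 8, 7, 17, 9, 1, 0, 3, 15, 2, 4] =(0 13)(1 12)(2 16)(3 6 11 9 7 10 17 4 14)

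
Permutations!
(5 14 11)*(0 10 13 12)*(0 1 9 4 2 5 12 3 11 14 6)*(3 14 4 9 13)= [10, 13, 5, 11, 2, 6, 0, 7, 8, 9, 3, 12, 1, 14, 4]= (0 10 3 11 12 1 13 14 4 2 5 6)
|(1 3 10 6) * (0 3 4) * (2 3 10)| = 10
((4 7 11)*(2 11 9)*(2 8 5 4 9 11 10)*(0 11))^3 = ((0 11 9 8 5 4 7)(2 10))^3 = (0 8 7 9 4 11 5)(2 10)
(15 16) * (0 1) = (0 1)(15 16) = [1, 0, 2, 3, 4, 5, 6, 7, 8, 9, 10, 11, 12, 13, 14, 16, 15]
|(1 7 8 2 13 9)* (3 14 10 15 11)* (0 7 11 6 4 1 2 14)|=|(0 7 8 14 10 15 6 4 1 11 3)(2 13 9)|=33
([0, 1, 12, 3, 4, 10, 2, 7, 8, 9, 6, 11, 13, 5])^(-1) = [0, 1, 6, 3, 4, 13, 10, 7, 8, 9, 5, 11, 2, 12]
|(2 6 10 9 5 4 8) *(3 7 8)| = |(2 6 10 9 5 4 3 7 8)| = 9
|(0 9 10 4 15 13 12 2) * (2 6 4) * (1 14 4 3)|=8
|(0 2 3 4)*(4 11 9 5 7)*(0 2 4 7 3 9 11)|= |(11)(0 4 2 9 5 3)|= 6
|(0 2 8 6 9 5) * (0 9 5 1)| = 7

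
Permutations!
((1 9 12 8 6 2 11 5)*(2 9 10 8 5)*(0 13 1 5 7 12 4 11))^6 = (0 9 1 11 8)(2 6 13 4 10)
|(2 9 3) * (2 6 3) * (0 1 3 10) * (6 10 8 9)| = |(0 1 3 10)(2 6 8 9)| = 4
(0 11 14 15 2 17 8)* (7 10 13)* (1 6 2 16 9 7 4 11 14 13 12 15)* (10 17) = (0 14 1 6 2 10 12 15 16 9 7 17 8)(4 11 13) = [14, 6, 10, 3, 11, 5, 2, 17, 0, 7, 12, 13, 15, 4, 1, 16, 9, 8]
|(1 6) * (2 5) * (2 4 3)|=|(1 6)(2 5 4 3)|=4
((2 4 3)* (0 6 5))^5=((0 6 5)(2 4 3))^5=(0 5 6)(2 3 4)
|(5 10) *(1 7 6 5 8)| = 6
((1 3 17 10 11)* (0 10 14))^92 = (0 10 11 1 3 17 14)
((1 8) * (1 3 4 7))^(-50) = (8)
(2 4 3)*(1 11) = (1 11)(2 4 3) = [0, 11, 4, 2, 3, 5, 6, 7, 8, 9, 10, 1]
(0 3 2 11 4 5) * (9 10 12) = (0 3 2 11 4 5)(9 10 12) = [3, 1, 11, 2, 5, 0, 6, 7, 8, 10, 12, 4, 9]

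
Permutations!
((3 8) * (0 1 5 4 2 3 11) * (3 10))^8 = (0 11 8 3 10 2 4 5 1)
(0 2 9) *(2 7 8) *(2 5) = (0 7 8 5 2 9) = [7, 1, 9, 3, 4, 2, 6, 8, 5, 0]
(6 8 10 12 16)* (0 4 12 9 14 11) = [4, 1, 2, 3, 12, 5, 8, 7, 10, 14, 9, 0, 16, 13, 11, 15, 6] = (0 4 12 16 6 8 10 9 14 11)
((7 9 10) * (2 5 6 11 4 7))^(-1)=((2 5 6 11 4 7 9 10))^(-1)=(2 10 9 7 4 11 6 5)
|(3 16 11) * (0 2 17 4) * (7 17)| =|(0 2 7 17 4)(3 16 11)| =15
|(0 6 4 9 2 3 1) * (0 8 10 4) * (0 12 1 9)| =21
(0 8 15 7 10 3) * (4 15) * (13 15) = (0 8 4 13 15 7 10 3) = [8, 1, 2, 0, 13, 5, 6, 10, 4, 9, 3, 11, 12, 15, 14, 7]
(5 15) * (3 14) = (3 14)(5 15) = [0, 1, 2, 14, 4, 15, 6, 7, 8, 9, 10, 11, 12, 13, 3, 5]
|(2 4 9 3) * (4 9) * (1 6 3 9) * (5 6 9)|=6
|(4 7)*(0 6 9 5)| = |(0 6 9 5)(4 7)| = 4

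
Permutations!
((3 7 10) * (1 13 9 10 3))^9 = (1 13 9 10)(3 7)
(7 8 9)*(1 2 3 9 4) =[0, 2, 3, 9, 1, 5, 6, 8, 4, 7] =(1 2 3 9 7 8 4)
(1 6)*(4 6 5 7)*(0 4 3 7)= [4, 5, 2, 7, 6, 0, 1, 3]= (0 4 6 1 5)(3 7)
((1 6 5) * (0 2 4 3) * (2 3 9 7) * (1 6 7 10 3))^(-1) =((0 1 7 2 4 9 10 3)(5 6))^(-1) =(0 3 10 9 4 2 7 1)(5 6)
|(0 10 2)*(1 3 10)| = 5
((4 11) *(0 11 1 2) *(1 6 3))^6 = (0 2 1 3 6 4 11)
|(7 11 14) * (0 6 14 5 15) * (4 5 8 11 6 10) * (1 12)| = |(0 10 4 5 15)(1 12)(6 14 7)(8 11)| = 30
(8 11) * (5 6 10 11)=[0, 1, 2, 3, 4, 6, 10, 7, 5, 9, 11, 8]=(5 6 10 11 8)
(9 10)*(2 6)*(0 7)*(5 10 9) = [7, 1, 6, 3, 4, 10, 2, 0, 8, 9, 5] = (0 7)(2 6)(5 10)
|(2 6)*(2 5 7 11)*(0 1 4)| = |(0 1 4)(2 6 5 7 11)| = 15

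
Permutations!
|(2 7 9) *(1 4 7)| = |(1 4 7 9 2)| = 5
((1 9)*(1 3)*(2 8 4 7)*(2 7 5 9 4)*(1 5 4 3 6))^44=(1 6 9 5 3)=((1 3 5 9 6)(2 8))^44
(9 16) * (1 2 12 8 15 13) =(1 2 12 8 15 13)(9 16) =[0, 2, 12, 3, 4, 5, 6, 7, 15, 16, 10, 11, 8, 1, 14, 13, 9]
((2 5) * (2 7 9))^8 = (9)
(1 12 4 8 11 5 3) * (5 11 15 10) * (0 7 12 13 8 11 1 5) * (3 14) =[7, 13, 2, 5, 11, 14, 6, 12, 15, 9, 0, 1, 4, 8, 3, 10] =(0 7 12 4 11 1 13 8 15 10)(3 5 14)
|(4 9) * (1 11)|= 2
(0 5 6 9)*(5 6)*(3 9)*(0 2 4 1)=(0 6 3 9 2 4 1)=[6, 0, 4, 9, 1, 5, 3, 7, 8, 2]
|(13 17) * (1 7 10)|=6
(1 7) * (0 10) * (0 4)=(0 10 4)(1 7)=[10, 7, 2, 3, 0, 5, 6, 1, 8, 9, 4]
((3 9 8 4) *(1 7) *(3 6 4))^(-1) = ((1 7)(3 9 8)(4 6))^(-1) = (1 7)(3 8 9)(4 6)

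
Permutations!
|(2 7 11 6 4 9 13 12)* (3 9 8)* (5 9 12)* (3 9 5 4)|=12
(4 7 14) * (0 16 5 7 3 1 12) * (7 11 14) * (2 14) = [16, 12, 14, 1, 3, 11, 6, 7, 8, 9, 10, 2, 0, 13, 4, 15, 5] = (0 16 5 11 2 14 4 3 1 12)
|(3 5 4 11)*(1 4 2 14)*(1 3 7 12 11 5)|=|(1 4 5 2 14 3)(7 12 11)|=6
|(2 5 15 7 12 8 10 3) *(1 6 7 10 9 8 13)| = |(1 6 7 12 13)(2 5 15 10 3)(8 9)| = 10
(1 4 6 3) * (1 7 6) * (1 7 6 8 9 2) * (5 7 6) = (1 4 6 3 5 7 8 9 2) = [0, 4, 1, 5, 6, 7, 3, 8, 9, 2]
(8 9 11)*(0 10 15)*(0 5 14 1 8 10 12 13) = (0 12 13)(1 8 9 11 10 15 5 14) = [12, 8, 2, 3, 4, 14, 6, 7, 9, 11, 15, 10, 13, 0, 1, 5]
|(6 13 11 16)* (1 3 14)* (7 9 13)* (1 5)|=|(1 3 14 5)(6 7 9 13 11 16)|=12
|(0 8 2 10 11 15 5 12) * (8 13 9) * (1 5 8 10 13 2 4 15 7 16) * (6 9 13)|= |(0 2 6 9 10 11 7 16 1 5 12)(4 15 8)|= 33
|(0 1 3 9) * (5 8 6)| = |(0 1 3 9)(5 8 6)| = 12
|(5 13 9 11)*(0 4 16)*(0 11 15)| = 8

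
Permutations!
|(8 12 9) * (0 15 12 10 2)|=|(0 15 12 9 8 10 2)|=7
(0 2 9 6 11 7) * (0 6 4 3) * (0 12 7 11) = (0 2 9 4 3 12 7 6) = [2, 1, 9, 12, 3, 5, 0, 6, 8, 4, 10, 11, 7]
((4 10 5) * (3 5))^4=((3 5 4 10))^4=(10)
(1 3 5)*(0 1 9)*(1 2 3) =(0 2 3 5 9) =[2, 1, 3, 5, 4, 9, 6, 7, 8, 0]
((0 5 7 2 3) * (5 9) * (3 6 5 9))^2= (9)(2 5)(6 7)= ((9)(0 3)(2 6 5 7))^2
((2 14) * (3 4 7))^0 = ((2 14)(3 4 7))^0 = (14)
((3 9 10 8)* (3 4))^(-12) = (3 8 9 4 10)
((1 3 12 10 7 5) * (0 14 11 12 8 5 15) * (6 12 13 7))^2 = (0 11 7)(1 8)(3 5)(6 10 12)(13 15 14)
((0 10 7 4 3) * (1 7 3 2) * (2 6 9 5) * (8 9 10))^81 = ((0 8 9 5 2 1 7 4 6 10 3))^81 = (0 2 6 8 1 10 9 7 3 5 4)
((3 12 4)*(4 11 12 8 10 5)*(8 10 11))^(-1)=(3 4 5 10)(8 12 11)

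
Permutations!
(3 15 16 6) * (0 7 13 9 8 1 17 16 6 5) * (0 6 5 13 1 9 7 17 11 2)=[17, 11, 0, 15, 4, 6, 3, 1, 9, 8, 10, 2, 12, 7, 14, 5, 13, 16]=(0 17 16 13 7 1 11 2)(3 15 5 6)(8 9)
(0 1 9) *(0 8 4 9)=(0 1)(4 9 8)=[1, 0, 2, 3, 9, 5, 6, 7, 4, 8]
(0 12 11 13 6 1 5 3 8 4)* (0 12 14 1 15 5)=(0 14 1)(3 8 4 12 11 13 6 15 5)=[14, 0, 2, 8, 12, 3, 15, 7, 4, 9, 10, 13, 11, 6, 1, 5]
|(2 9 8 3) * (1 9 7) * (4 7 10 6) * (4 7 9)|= 9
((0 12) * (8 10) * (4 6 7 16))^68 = (16)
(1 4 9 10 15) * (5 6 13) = (1 4 9 10 15)(5 6 13) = [0, 4, 2, 3, 9, 6, 13, 7, 8, 10, 15, 11, 12, 5, 14, 1]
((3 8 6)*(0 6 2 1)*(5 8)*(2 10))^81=(0 6 3 5 8 10 2 1)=((0 6 3 5 8 10 2 1))^81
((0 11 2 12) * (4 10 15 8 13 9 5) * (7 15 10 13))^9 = ((0 11 2 12)(4 13 9 5)(7 15 8))^9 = (15)(0 11 2 12)(4 13 9 5)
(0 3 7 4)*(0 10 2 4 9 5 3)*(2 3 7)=(2 4 10 3)(5 7 9)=[0, 1, 4, 2, 10, 7, 6, 9, 8, 5, 3]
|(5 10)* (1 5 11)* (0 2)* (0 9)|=|(0 2 9)(1 5 10 11)|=12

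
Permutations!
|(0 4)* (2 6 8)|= 6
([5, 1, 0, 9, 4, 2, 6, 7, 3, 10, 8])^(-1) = (0 2 5)(3 8 10 9)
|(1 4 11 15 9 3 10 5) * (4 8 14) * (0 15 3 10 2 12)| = 13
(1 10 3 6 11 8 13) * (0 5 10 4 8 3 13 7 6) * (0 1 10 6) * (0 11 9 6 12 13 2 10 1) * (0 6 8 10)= (0 5 12 13 1 4 10 2)(3 6 9 8 7 11)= [5, 4, 0, 6, 10, 12, 9, 11, 7, 8, 2, 3, 13, 1]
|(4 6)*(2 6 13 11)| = 5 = |(2 6 4 13 11)|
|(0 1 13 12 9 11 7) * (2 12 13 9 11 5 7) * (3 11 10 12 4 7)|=|(13)(0 1 9 5 3 11 2 4 7)(10 12)|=18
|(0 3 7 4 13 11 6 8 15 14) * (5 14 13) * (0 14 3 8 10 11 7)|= |(0 8 15 13 7 4 5 3)(6 10 11)|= 24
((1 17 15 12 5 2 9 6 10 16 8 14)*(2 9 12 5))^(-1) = (1 14 8 16 10 6 9 5 15 17)(2 12)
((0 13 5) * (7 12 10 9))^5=(0 5 13)(7 12 10 9)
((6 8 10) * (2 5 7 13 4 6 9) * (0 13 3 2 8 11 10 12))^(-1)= (0 12 8 9 10 11 6 4 13)(2 3 7 5)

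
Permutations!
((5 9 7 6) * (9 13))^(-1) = (5 6 7 9 13)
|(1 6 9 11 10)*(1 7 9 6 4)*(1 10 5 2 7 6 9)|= 9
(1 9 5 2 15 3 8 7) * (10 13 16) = (1 9 5 2 15 3 8 7)(10 13 16) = [0, 9, 15, 8, 4, 2, 6, 1, 7, 5, 13, 11, 12, 16, 14, 3, 10]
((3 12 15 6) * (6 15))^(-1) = (15)(3 6 12)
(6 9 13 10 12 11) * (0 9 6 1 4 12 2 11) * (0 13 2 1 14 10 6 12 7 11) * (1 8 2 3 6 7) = (0 9 3 6 12 13 7 11 14 10 8 2)(1 4) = [9, 4, 0, 6, 1, 5, 12, 11, 2, 3, 8, 14, 13, 7, 10]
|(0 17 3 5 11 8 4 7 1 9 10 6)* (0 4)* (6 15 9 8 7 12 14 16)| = 120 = |(0 17 3 5 11 7 1 8)(4 12 14 16 6)(9 10 15)|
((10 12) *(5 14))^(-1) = (5 14)(10 12)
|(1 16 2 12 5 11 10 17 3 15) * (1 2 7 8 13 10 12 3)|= 21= |(1 16 7 8 13 10 17)(2 3 15)(5 11 12)|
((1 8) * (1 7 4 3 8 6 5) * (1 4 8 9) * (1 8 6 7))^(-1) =(1 8 9 3 4 5 6 7)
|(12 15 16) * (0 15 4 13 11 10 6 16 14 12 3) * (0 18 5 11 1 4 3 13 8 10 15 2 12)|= 63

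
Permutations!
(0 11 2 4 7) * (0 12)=(0 11 2 4 7 12)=[11, 1, 4, 3, 7, 5, 6, 12, 8, 9, 10, 2, 0]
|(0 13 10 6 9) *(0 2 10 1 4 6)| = 8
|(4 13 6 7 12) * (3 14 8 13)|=8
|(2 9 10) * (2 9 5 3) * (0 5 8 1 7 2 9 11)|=12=|(0 5 3 9 10 11)(1 7 2 8)|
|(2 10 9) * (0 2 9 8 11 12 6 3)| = 8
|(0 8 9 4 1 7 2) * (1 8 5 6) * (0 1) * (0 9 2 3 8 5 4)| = 5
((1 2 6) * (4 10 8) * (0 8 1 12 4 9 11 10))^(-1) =((0 8 9 11 10 1 2 6 12 4))^(-1) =(0 4 12 6 2 1 10 11 9 8)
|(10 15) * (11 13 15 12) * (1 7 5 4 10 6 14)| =11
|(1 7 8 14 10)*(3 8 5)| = 7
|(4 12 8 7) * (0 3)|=|(0 3)(4 12 8 7)|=4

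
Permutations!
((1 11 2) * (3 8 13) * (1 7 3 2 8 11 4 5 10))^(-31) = ((1 4 5 10)(2 7 3 11 8 13))^(-31) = (1 4 5 10)(2 13 8 11 3 7)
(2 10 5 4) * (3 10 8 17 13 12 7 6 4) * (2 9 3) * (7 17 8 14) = (2 14 7 6 4 9 3 10 5)(12 17 13) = [0, 1, 14, 10, 9, 2, 4, 6, 8, 3, 5, 11, 17, 12, 7, 15, 16, 13]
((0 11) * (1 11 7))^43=(0 11 1 7)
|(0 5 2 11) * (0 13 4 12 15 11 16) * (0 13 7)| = 10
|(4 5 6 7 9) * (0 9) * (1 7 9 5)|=7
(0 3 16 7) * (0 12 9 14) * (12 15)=[3, 1, 2, 16, 4, 5, 6, 15, 8, 14, 10, 11, 9, 13, 0, 12, 7]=(0 3 16 7 15 12 9 14)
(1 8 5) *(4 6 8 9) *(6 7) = (1 9 4 7 6 8 5) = [0, 9, 2, 3, 7, 1, 8, 6, 5, 4]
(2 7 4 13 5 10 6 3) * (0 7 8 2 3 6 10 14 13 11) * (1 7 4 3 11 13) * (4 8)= (0 8 2 4 13 5 14 1 7 3 11)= [8, 7, 4, 11, 13, 14, 6, 3, 2, 9, 10, 0, 12, 5, 1]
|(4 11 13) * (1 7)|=|(1 7)(4 11 13)|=6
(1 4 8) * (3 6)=[0, 4, 2, 6, 8, 5, 3, 7, 1]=(1 4 8)(3 6)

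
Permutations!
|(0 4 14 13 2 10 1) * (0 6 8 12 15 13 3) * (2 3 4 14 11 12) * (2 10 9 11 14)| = 8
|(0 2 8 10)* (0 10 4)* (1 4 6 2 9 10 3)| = |(0 9 10 3 1 4)(2 8 6)| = 6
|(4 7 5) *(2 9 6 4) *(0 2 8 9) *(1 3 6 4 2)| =5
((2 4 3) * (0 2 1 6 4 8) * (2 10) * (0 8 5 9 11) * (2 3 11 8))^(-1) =(0 11 4 6 1 3 10)(2 8 9 5)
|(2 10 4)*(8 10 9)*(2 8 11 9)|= 6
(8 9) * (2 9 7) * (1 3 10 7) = (1 3 10 7 2 9 8) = [0, 3, 9, 10, 4, 5, 6, 2, 1, 8, 7]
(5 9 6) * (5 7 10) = (5 9 6 7 10) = [0, 1, 2, 3, 4, 9, 7, 10, 8, 6, 5]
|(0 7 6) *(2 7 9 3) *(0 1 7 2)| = |(0 9 3)(1 7 6)| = 3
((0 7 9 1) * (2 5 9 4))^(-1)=(0 1 9 5 2 4 7)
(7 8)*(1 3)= (1 3)(7 8)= [0, 3, 2, 1, 4, 5, 6, 8, 7]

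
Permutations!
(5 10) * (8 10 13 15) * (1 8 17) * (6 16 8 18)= (1 18 6 16 8 10 5 13 15 17)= [0, 18, 2, 3, 4, 13, 16, 7, 10, 9, 5, 11, 12, 15, 14, 17, 8, 1, 6]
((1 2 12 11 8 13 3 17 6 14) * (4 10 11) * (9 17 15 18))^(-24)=((1 2 12 4 10 11 8 13 3 15 18 9 17 6 14))^(-24)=(1 8 17 4 15)(2 13 6 10 18)(3 14 11 9 12)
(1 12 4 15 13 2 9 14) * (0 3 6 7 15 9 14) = (0 3 6 7 15 13 2 14 1 12 4 9) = [3, 12, 14, 6, 9, 5, 7, 15, 8, 0, 10, 11, 4, 2, 1, 13]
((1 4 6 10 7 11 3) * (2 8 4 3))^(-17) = ((1 3)(2 8 4 6 10 7 11))^(-17) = (1 3)(2 10 8 7 4 11 6)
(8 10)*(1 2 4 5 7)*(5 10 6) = (1 2 4 10 8 6 5 7) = [0, 2, 4, 3, 10, 7, 5, 1, 6, 9, 8]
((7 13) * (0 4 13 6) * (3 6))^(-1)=((0 4 13 7 3 6))^(-1)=(0 6 3 7 13 4)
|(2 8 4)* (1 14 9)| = 3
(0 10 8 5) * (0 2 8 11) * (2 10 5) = [5, 1, 8, 3, 4, 10, 6, 7, 2, 9, 11, 0] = (0 5 10 11)(2 8)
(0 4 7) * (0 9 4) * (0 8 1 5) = (0 8 1 5)(4 7 9) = [8, 5, 2, 3, 7, 0, 6, 9, 1, 4]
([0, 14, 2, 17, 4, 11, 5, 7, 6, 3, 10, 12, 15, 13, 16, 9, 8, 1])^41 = [0, 5, 2, 8, 4, 3, 9, 7, 15, 16, 10, 17, 1, 13, 11, 14, 12, 6]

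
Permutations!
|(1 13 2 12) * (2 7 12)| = |(1 13 7 12)| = 4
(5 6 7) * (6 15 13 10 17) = (5 15 13 10 17 6 7) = [0, 1, 2, 3, 4, 15, 7, 5, 8, 9, 17, 11, 12, 10, 14, 13, 16, 6]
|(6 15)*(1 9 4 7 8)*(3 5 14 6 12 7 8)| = |(1 9 4 8)(3 5 14 6 15 12 7)| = 28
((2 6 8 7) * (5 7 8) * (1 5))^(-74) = ((8)(1 5 7 2 6))^(-74) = (8)(1 5 7 2 6)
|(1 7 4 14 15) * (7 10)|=6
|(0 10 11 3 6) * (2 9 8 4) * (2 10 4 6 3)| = |(0 4 10 11 2 9 8 6)| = 8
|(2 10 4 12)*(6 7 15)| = |(2 10 4 12)(6 7 15)| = 12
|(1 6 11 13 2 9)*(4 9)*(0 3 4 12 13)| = 21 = |(0 3 4 9 1 6 11)(2 12 13)|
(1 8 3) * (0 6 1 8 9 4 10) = (0 6 1 9 4 10)(3 8) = [6, 9, 2, 8, 10, 5, 1, 7, 3, 4, 0]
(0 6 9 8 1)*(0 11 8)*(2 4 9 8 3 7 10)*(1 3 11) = (11)(0 6 8 3 7 10 2 4 9) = [6, 1, 4, 7, 9, 5, 8, 10, 3, 0, 2, 11]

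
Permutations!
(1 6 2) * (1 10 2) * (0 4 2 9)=(0 4 2 10 9)(1 6)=[4, 6, 10, 3, 2, 5, 1, 7, 8, 0, 9]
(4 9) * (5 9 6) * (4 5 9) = (4 6 9 5) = [0, 1, 2, 3, 6, 4, 9, 7, 8, 5]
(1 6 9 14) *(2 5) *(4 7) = (1 6 9 14)(2 5)(4 7) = [0, 6, 5, 3, 7, 2, 9, 4, 8, 14, 10, 11, 12, 13, 1]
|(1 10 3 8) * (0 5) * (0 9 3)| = |(0 5 9 3 8 1 10)| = 7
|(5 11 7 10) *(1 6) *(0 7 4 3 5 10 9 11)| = |(0 7 9 11 4 3 5)(1 6)| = 14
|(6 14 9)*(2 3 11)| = |(2 3 11)(6 14 9)| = 3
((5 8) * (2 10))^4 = (10)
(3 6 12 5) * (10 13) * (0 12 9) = (0 12 5 3 6 9)(10 13) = [12, 1, 2, 6, 4, 3, 9, 7, 8, 0, 13, 11, 5, 10]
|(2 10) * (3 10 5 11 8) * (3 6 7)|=8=|(2 5 11 8 6 7 3 10)|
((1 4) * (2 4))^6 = ((1 2 4))^6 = (4)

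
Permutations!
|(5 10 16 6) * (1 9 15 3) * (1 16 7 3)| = 6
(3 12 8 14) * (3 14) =(14)(3 12 8) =[0, 1, 2, 12, 4, 5, 6, 7, 3, 9, 10, 11, 8, 13, 14]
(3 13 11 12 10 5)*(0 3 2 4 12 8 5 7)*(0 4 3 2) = (0 2 3 13 11 8 5)(4 12 10 7) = [2, 1, 3, 13, 12, 0, 6, 4, 5, 9, 7, 8, 10, 11]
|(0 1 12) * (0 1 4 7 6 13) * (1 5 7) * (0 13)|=7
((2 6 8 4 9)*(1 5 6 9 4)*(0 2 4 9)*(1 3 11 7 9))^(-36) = ((0 2)(1 5 6 8 3 11 7 9 4))^(-36) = (11)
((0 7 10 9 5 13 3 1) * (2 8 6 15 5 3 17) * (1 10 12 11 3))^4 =((0 7 12 11 3 10 9 1)(2 8 6 15 5 13 17))^4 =(0 3)(1 11)(2 5 8 13 6 17 15)(7 10)(9 12)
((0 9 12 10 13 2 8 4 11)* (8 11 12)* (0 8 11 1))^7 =((0 9 11 8 4 12 10 13 2 1))^7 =(0 13 4 9 2 12 11 1 10 8)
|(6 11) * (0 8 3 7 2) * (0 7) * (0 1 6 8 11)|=|(0 11 8 3 1 6)(2 7)|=6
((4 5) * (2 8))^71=((2 8)(4 5))^71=(2 8)(4 5)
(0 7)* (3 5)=[7, 1, 2, 5, 4, 3, 6, 0]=(0 7)(3 5)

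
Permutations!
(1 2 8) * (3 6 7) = [0, 2, 8, 6, 4, 5, 7, 3, 1] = (1 2 8)(3 6 7)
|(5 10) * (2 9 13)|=6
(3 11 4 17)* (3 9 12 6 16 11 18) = (3 18)(4 17 9 12 6 16 11) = [0, 1, 2, 18, 17, 5, 16, 7, 8, 12, 10, 4, 6, 13, 14, 15, 11, 9, 3]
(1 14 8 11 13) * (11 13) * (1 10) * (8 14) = (14)(1 8 13 10) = [0, 8, 2, 3, 4, 5, 6, 7, 13, 9, 1, 11, 12, 10, 14]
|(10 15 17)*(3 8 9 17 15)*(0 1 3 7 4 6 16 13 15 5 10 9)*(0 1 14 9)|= |(0 14 9 17)(1 3 8)(4 6 16 13 15 5 10 7)|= 24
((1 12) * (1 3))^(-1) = (1 3 12)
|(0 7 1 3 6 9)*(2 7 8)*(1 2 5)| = 14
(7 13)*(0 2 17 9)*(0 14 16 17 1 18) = (0 2 1 18)(7 13)(9 14 16 17) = [2, 18, 1, 3, 4, 5, 6, 13, 8, 14, 10, 11, 12, 7, 16, 15, 17, 9, 0]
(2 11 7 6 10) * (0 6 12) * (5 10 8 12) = [6, 1, 11, 3, 4, 10, 8, 5, 12, 9, 2, 7, 0] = (0 6 8 12)(2 11 7 5 10)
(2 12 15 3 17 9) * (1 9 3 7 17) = (1 9 2 12 15 7 17 3) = [0, 9, 12, 1, 4, 5, 6, 17, 8, 2, 10, 11, 15, 13, 14, 7, 16, 3]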